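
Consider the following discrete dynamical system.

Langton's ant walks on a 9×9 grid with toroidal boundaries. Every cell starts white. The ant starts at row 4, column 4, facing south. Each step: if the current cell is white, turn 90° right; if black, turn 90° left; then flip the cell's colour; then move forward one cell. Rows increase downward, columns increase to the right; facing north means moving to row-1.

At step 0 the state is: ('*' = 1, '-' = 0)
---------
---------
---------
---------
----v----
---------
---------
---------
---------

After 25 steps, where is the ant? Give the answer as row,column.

step 0: ---------
---------
---------
---------
----v----
---------
---------
---------
---------
step 1: ---------
---------
---------
---------
---<*----
---------
---------
---------
---------
step 2: ---------
---------
---------
---^-----
---**----
---------
---------
---------
---------
step 3: ---------
---------
---------
---*>----
---**----
---------
---------
---------
---------
step 4: ---------
---------
---------
---**----
---*v----
---------
---------
---------
---------
step 5: ---------
---------
---------
---**----
---*->---
---------
---------
---------
---------
step 6: ---------
---------
---------
---**----
---*-*---
-----v---
---------
---------
---------
step 7: ---------
---------
---------
---**----
---*-*---
----<*---
---------
---------
---------
step 8: ---------
---------
---------
---**----
---*^*---
----**---
---------
---------
---------
step 9: ---------
---------
---------
---**----
---**>---
----**---
---------
---------
---------
step 10: ---------
---------
---------
---**^---
---**----
----**---
---------
---------
---------
step 11: ---------
---------
---------
---***>--
---**----
----**---
---------
---------
---------
step 12: ---------
---------
---------
---****--
---**-v--
----**---
---------
---------
---------
step 13: ---------
---------
---------
---****--
---**<*--
----**---
---------
---------
---------
step 14: ---------
---------
---------
---**^*--
---****--
----**---
---------
---------
---------
step 15: ---------
---------
---------
---*<-*--
---****--
----**---
---------
---------
---------
step 16: ---------
---------
---------
---*--*--
---*v**--
----**---
---------
---------
---------
step 17: ---------
---------
---------
---*--*--
---*->*--
----**---
---------
---------
---------
step 18: ---------
---------
---------
---*-^*--
---*--*--
----**---
---------
---------
---------
step 19: ---------
---------
---------
---*-*>--
---*--*--
----**---
---------
---------
---------
step 20: ---------
---------
------^--
---*-*---
---*--*--
----**---
---------
---------
---------
step 21: ---------
---------
------*>-
---*-*---
---*--*--
----**---
---------
---------
---------
step 22: ---------
---------
------**-
---*-*-v-
---*--*--
----**---
---------
---------
---------
step 23: ---------
---------
------**-
---*-*<*-
---*--*--
----**---
---------
---------
---------
step 24: ---------
---------
------^*-
---*-***-
---*--*--
----**---
---------
---------
---------
step 25: ---------
---------
-----<-*-
---*-***-
---*--*--
----**---
---------
---------
---------

2,5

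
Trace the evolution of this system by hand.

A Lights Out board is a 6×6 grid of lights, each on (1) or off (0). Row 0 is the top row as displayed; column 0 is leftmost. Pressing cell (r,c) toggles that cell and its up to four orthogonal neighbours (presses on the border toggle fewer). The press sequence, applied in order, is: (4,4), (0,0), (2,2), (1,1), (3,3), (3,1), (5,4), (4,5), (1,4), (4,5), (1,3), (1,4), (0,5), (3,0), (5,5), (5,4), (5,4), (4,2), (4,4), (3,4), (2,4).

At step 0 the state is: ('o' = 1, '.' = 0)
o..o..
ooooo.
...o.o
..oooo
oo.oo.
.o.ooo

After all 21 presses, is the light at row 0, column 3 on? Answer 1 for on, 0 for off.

t=0: o..o..
ooooo.
...o.o
..oooo
oo.oo.
.o.ooo
t=1: o..o..
ooooo.
...o.o
..oo.o
oo...o
.o.o.o
t=2: .o.o..
.oooo.
...o.o
..oo.o
oo...o
.o.o.o
t=3: .o.o..
.o.oo.
.oo..o
...o.o
oo...o
.o.o.o
t=4: ...o..
o.ooo.
..o..o
...o.o
oo...o
.o.o.o
t=5: ...o..
o.ooo.
..oo.o
..o.oo
oo.o.o
.o.o.o
t=6: ...o..
o.ooo.
.ooo.o
oo..oo
o..o.o
.o.o.o
t=7: ...o..
o.ooo.
.ooo.o
oo..oo
o..ooo
.o..o.
t=8: ...o..
o.ooo.
.ooo.o
oo..o.
o..o..
.o..oo
t=9: ...oo.
o.o..o
.ooooo
oo..o.
o..o..
.o..oo
t=10: ...oo.
o.o..o
.ooooo
oo..oo
o..ooo
.o..o.
t=11: ....o.
o..ooo
.oo.oo
oo..oo
o..ooo
.o..o.
t=12: ......
o.....
.oo..o
oo..oo
o..ooo
.o..o.
t=13: ....oo
o....o
.oo..o
oo..oo
o..ooo
.o..o.
t=14: ....oo
o....o
ooo..o
....oo
...ooo
.o..o.
t=15: ....oo
o....o
ooo..o
....oo
...oo.
.o...o
t=16: ....oo
o....o
ooo..o
....oo
...o..
.o.oo.
t=17: ....oo
o....o
ooo..o
....oo
...oo.
.o...o
t=18: ....oo
o....o
ooo..o
..o.oo
.oo.o.
.oo..o
t=19: ....oo
o....o
ooo..o
..o..o
.ooo.o
.oo.oo
t=20: ....oo
o....o
ooo.oo
..ooo.
.ooooo
.oo.oo
t=21: ....oo
o...oo
oooo..
..oo..
.ooooo
.oo.oo

0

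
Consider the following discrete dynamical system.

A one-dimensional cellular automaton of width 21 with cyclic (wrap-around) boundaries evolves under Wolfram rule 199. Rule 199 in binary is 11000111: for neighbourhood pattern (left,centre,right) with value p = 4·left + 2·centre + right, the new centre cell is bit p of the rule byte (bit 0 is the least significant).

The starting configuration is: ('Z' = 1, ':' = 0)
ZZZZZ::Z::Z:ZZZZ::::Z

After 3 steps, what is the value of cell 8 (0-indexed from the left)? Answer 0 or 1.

0) ZZZZZ::Z::Z:ZZZZ::::Z
1) ZZZZZ:ZZ:ZZ::ZZZ:ZZZ:
2) :ZZZZ::Z::Z:Z:ZZ::ZZ:
3) Z:ZZZ:ZZ:ZZ:Z::Z:Z:Z:

0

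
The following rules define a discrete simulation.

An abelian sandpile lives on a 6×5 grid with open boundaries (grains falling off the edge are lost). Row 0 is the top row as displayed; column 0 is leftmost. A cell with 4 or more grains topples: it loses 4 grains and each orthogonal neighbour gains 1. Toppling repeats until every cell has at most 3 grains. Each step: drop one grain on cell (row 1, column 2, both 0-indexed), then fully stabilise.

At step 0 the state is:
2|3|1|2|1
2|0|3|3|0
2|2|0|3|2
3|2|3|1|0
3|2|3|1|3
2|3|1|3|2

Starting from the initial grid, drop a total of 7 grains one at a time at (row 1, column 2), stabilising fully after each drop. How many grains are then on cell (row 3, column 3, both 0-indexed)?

0) 2|3|1|2|1
2|0|3|3|0
2|2|0|3|2
3|2|3|1|0
3|2|3|1|3
2|3|1|3|2
1) 2|3|2|3|1
2|1|1|1|1
2|2|2|0|3
3|2|3|2|0
3|2|3|1|3
2|3|1|3|2
2) 2|3|2|3|1
2|1|2|1|1
2|2|2|0|3
3|2|3|2|0
3|2|3|1|3
2|3|1|3|2
3) 2|3|2|3|1
2|1|3|1|1
2|2|2|0|3
3|2|3|2|0
3|2|3|1|3
2|3|1|3|2
4) 2|3|3|3|1
2|2|0|2|1
2|2|3|0|3
3|2|3|2|0
3|2|3|1|3
2|3|1|3|2
5) 2|3|3|3|1
2|2|1|2|1
2|2|3|0|3
3|2|3|2|0
3|2|3|1|3
2|3|1|3|2
6) 2|3|3|3|1
2|2|2|2|1
2|2|3|0|3
3|2|3|2|0
3|2|3|1|3
2|3|1|3|2
7) 2|3|3|3|1
2|2|3|2|1
2|2|3|0|3
3|2|3|2|0
3|2|3|1|3
2|3|1|3|2

2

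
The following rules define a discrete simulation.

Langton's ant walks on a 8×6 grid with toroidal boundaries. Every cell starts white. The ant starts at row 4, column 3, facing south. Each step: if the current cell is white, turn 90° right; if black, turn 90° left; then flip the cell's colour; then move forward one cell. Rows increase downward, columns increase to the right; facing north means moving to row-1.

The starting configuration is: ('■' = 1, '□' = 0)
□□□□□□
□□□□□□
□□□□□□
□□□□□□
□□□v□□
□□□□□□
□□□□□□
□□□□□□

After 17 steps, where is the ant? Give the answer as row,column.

4,4

0) □□□□□□
□□□□□□
□□□□□□
□□□□□□
□□□v□□
□□□□□□
□□□□□□
□□□□□□
1) □□□□□□
□□□□□□
□□□□□□
□□□□□□
□□<■□□
□□□□□□
□□□□□□
□□□□□□
2) □□□□□□
□□□□□□
□□□□□□
□□^□□□
□□■■□□
□□□□□□
□□□□□□
□□□□□□
3) □□□□□□
□□□□□□
□□□□□□
□□■>□□
□□■■□□
□□□□□□
□□□□□□
□□□□□□
4) □□□□□□
□□□□□□
□□□□□□
□□■■□□
□□■v□□
□□□□□□
□□□□□□
□□□□□□
5) □□□□□□
□□□□□□
□□□□□□
□□■■□□
□□■□>□
□□□□□□
□□□□□□
□□□□□□
6) □□□□□□
□□□□□□
□□□□□□
□□■■□□
□□■□■□
□□□□v□
□□□□□□
□□□□□□
7) □□□□□□
□□□□□□
□□□□□□
□□■■□□
□□■□■□
□□□<■□
□□□□□□
□□□□□□
8) □□□□□□
□□□□□□
□□□□□□
□□■■□□
□□■^■□
□□□■■□
□□□□□□
□□□□□□
9) □□□□□□
□□□□□□
□□□□□□
□□■■□□
□□■■>□
□□□■■□
□□□□□□
□□□□□□
10) □□□□□□
□□□□□□
□□□□□□
□□■■^□
□□■■□□
□□□■■□
□□□□□□
□□□□□□
11) □□□□□□
□□□□□□
□□□□□□
□□■■■>
□□■■□□
□□□■■□
□□□□□□
□□□□□□
12) □□□□□□
□□□□□□
□□□□□□
□□■■■■
□□■■□v
□□□■■□
□□□□□□
□□□□□□
13) □□□□□□
□□□□□□
□□□□□□
□□■■■■
□□■■<■
□□□■■□
□□□□□□
□□□□□□
14) □□□□□□
□□□□□□
□□□□□□
□□■■^■
□□■■■■
□□□■■□
□□□□□□
□□□□□□
15) □□□□□□
□□□□□□
□□□□□□
□□■<□■
□□■■■■
□□□■■□
□□□□□□
□□□□□□
16) □□□□□□
□□□□□□
□□□□□□
□□■□□■
□□■v■■
□□□■■□
□□□□□□
□□□□□□
17) □□□□□□
□□□□□□
□□□□□□
□□■□□■
□□■□>■
□□□■■□
□□□□□□
□□□□□□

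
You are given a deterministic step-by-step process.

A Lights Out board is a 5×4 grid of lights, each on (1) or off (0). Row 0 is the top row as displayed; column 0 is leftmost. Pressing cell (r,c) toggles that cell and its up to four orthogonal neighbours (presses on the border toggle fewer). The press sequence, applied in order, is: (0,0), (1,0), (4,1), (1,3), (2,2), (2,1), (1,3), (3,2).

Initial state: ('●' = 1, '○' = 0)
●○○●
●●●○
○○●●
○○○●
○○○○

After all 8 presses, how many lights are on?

8

k=0  ●○○●
●●●○
○○●●
○○○●
○○○○
k=1  ○●○●
○●●○
○○●●
○○○●
○○○○
k=2  ●●○●
●○●○
●○●●
○○○●
○○○○
k=3  ●●○●
●○●○
●○●●
○●○●
●●●○
k=4  ●●○○
●○○●
●○●○
○●○●
●●●○
k=5  ●●○○
●○●●
●●○●
○●●●
●●●○
k=6  ●●○○
●●●●
○○●●
○○●●
●●●○
k=7  ●●○●
●●○○
○○●○
○○●●
●●●○
k=8  ●●○●
●●○○
○○○○
○●○○
●●○○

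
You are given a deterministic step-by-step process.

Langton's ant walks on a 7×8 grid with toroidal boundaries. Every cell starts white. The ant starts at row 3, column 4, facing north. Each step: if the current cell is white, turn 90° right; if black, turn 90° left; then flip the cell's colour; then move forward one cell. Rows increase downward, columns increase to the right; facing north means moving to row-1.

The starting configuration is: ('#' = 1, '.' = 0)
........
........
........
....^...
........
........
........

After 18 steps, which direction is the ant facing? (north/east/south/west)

south

k=0  ........
........
........
....^...
........
........
........
k=1  ........
........
........
....#>..
........
........
........
k=2  ........
........
........
....##..
.....v..
........
........
k=3  ........
........
........
....##..
....<#..
........
........
k=4  ........
........
........
....^#..
....##..
........
........
k=5  ........
........
........
...<.#..
....##..
........
........
k=6  ........
........
...^....
...#.#..
....##..
........
........
k=7  ........
........
...#>...
...#.#..
....##..
........
........
k=8  ........
........
...##...
...#v#..
....##..
........
........
k=9  ........
........
...##...
...<##..
....##..
........
........
k=10  ........
........
...##...
....##..
...v##..
........
........
k=11  ........
........
...##...
....##..
..<###..
........
........
k=12  ........
........
...##...
..^.##..
..####..
........
........
k=13  ........
........
...##...
..#>##..
..####..
........
........
k=14  ........
........
...##...
..####..
..#v##..
........
........
k=15  ........
........
...##...
..####..
..#.>#..
........
........
k=16  ........
........
...##...
..##^#..
..#..#..
........
........
k=17  ........
........
...##...
..#<.#..
..#..#..
........
........
k=18  ........
........
...##...
..#..#..
..#v.#..
........
........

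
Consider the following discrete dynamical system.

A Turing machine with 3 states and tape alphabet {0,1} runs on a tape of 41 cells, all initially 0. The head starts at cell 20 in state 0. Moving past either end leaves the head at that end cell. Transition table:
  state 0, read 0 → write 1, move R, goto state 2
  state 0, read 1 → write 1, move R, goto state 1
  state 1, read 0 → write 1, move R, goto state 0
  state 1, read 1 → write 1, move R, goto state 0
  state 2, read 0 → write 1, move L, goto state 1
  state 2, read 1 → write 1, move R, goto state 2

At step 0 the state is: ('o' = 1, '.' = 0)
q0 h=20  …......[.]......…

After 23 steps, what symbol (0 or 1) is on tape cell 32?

1

k=0  q0 h=20  …......[.]......…
k=1  q2 h=21  ….....o[.]......…
k=2  q1 h=20  …......[o]o.....…
k=3  q0 h=21  ….....o[o]......…
k=4  q1 h=22  …....oo[.]......…
k=5  q0 h=23  …...ooo[.]......…
k=6  q2 h=24  …..oooo[.]......…
k=7  q1 h=23  …...ooo[o]o.....…
k=8  q0 h=24  …..oooo[o]......…
k=9  q1 h=25  ….ooooo[.]......…
k=10  q0 h=26  …oooooo[.]......…
k=11  q2 h=27  …oooooo[.]......…
k=12  q1 h=26  …oooooo[o]o.....…
k=13  q0 h=27  …oooooo[o]......…
k=14  q1 h=28  …oooooo[.]......…
k=15  q0 h=29  …oooooo[.]......…
k=16  q2 h=30  …oooooo[.]......…
k=17  q1 h=29  …oooooo[o]o.....…
k=18  q0 h=30  …oooooo[o]......…
k=19  q1 h=31  …oooooo[.]......…
k=20  q0 h=32  …oooooo[.]......…
k=21  q2 h=33  …oooooo[.]......…
k=22  q1 h=32  …oooooo[o]o.....…
k=23  q0 h=33  …oooooo[o]......…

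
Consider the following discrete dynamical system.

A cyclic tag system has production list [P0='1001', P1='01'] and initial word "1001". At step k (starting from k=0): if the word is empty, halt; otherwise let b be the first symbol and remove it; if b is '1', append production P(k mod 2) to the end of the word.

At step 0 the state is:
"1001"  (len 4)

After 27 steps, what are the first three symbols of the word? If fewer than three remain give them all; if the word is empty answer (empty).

0) "1001"  (len 4)
1) "0011001"  (len 7)
2) "011001"  (len 6)
3) "11001"  (len 5)
4) "100101"  (len 6)
5) "001011001"  (len 9)
6) "01011001"  (len 8)
7) "1011001"  (len 7)
8) "01100101"  (len 8)
9) "1100101"  (len 7)
10) "10010101"  (len 8)
11) "00101011001"  (len 11)
12) "0101011001"  (len 10)
13) "101011001"  (len 9)
14) "0101100101"  (len 10)
15) "101100101"  (len 9)
16) "0110010101"  (len 10)
17) "110010101"  (len 9)
18) "1001010101"  (len 10)
19) "0010101011001"  (len 13)
20) "010101011001"  (len 12)
21) "10101011001"  (len 11)
22) "010101100101"  (len 12)
23) "10101100101"  (len 11)
24) "010110010101"  (len 12)
25) "10110010101"  (len 11)
26) "011001010101"  (len 12)
27) "11001010101"  (len 11)

110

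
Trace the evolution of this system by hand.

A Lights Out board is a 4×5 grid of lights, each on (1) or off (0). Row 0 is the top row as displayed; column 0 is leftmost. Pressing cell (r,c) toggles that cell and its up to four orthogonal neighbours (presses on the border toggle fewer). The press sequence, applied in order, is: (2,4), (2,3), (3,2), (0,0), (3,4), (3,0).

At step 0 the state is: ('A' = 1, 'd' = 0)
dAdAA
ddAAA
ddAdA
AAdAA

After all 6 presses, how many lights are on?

10

t=0: dAdAA
ddAAA
ddAdA
AAdAA
t=1: dAdAA
ddAAd
ddAAd
AAdAd
t=2: dAdAA
ddAdd
ddddA
AAddd
t=3: dAdAA
ddAdd
ddAdA
AdAAd
t=4: AddAA
AdAdd
ddAdA
AdAAd
t=5: AddAA
AdAdd
ddAdd
AdAdA
t=6: AddAA
AdAdd
AdAdd
dAAdA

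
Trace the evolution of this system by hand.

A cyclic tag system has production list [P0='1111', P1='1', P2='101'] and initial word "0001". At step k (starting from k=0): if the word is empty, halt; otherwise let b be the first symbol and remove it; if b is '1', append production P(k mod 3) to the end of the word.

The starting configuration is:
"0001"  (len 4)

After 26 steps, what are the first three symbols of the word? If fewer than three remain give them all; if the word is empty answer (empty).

t=0: "0001"  (len 4)
t=1: "001"  (len 3)
t=2: "01"  (len 2)
t=3: "1"  (len 1)
t=4: "1111"  (len 4)
t=5: "1111"  (len 4)
t=6: "111101"  (len 6)
t=7: "111011111"  (len 9)
t=8: "110111111"  (len 9)
t=9: "10111111101"  (len 11)
t=10: "01111111011111"  (len 14)
t=11: "1111111011111"  (len 13)
t=12: "111111011111101"  (len 15)
t=13: "111110111111011111"  (len 18)
t=14: "111101111110111111"  (len 18)
t=15: "11101111110111111101"  (len 20)
t=16: "11011111101111111011111"  (len 23)
t=17: "10111111011111110111111"  (len 23)
t=18: "0111111011111110111111101"  (len 25)
t=19: "111111011111110111111101"  (len 24)
t=20: "111110111111101111111011"  (len 24)
t=21: "11110111111101111111011101"  (len 26)
t=22: "11101111111011111110111011111"  (len 29)
t=23: "11011111110111111101110111111"  (len 29)
t=24: "1011111110111111101110111111101"  (len 31)
t=25: "0111111101111111011101111111011111"  (len 34)
t=26: "111111101111111011101111111011111"  (len 33)

111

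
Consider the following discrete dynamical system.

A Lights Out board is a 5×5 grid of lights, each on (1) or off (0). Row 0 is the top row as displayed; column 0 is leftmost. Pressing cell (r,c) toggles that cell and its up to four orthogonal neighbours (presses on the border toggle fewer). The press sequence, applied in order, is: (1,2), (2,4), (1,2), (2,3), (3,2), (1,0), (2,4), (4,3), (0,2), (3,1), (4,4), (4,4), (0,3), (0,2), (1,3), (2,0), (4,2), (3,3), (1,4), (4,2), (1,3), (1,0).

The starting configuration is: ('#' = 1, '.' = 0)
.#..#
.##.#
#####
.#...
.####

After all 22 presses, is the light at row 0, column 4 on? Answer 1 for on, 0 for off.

1

[0] .#..#
.##.#
#####
.#...
.####
[1] .##.#
...##
##.##
.#...
.####
[2] .##.#
...#.
##...
.#..#
.####
[3] .#..#
.##..
###..
.#..#
.####
[4] .#..#
.###.
##.##
.#.##
.####
[5] .#..#
.###.
#####
..#.#
.#.##
[6] ##..#
#.##.
.####
..#.#
.#.##
[7] ##..#
#.###
.##..
..#..
.#.##
[8] ##..#
#.###
.##..
..##.
.##..
[9] #.###
#..##
.##..
..##.
.##..
[10] #.###
#..##
..#..
##.#.
..#..
[11] #.###
#..##
..#..
##.##
..###
[12] #.###
#..##
..#..
##.#.
..#..
[13] #....
#...#
..#..
##.#.
..#..
[14] ####.
#.#.#
..#..
##.#.
..#..
[15] ###..
#..#.
..##.
##.#.
..#..
[16] ###..
...#.
####.
.#.#.
..#..
[17] ###..
...#.
####.
.###.
.#.#.
[18] ###..
...#.
###..
.#..#
.#...
[19] ###.#
....#
###.#
.#..#
.#...
[20] ###.#
....#
###.#
.##.#
..##.
[21] #####
..##.
#####
.##.#
..##.
[22] .####
####.
.####
.##.#
..##.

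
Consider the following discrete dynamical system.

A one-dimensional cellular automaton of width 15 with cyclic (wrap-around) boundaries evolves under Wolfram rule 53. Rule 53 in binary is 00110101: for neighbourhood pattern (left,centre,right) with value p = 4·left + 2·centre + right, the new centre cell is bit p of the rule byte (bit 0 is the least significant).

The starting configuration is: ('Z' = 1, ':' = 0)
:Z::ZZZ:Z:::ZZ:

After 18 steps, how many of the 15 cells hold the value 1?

8

gen 0: :Z::ZZZ:Z:::ZZ:
gen 1: :ZZ::::ZZZZ:::Z
gen 2: Z::ZZZ:::::ZZ:Z
gen 3: :Z::::ZZZZ:::Z:
gen 4: :ZZZZ:::::ZZ:ZZ
gen 5: Z::::ZZZZ:::Z::
gen 6: ZZZZ:::::ZZ:ZZ:
gen 7: ::::ZZZZ:::Z::Z
gen 8: ZZZ:::::ZZ:ZZ:Z
gen 9: :::ZZZZ:::Z::Z:
gen 10: ZZ:::::ZZ:ZZ:ZZ
gen 11: ::ZZZZ:::Z::Z::
gen 12: Z:::::ZZ:ZZ:ZZZ
gen 13: :ZZZZ:::Z::Z:::
gen 14: :::::ZZ:ZZ:ZZZZ
gen 15: ZZZZ:::Z::Z::::
gen 16: ::::ZZ:ZZ:ZZZZ:
gen 17: ZZZ:::Z::Z::::Z
gen 18: :::ZZ:ZZ:ZZZZ::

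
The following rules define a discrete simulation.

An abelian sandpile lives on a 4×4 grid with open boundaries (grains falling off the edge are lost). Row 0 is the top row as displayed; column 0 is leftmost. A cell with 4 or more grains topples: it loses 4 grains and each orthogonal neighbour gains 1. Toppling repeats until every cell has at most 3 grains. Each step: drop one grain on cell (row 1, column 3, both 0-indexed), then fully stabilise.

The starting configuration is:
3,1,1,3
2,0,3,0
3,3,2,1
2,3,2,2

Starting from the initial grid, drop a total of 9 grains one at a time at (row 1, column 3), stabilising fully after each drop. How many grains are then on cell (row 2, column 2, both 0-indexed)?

0) 3,1,1,3
2,0,3,0
3,3,2,1
2,3,2,2
1) 3,1,1,3
2,0,3,1
3,3,2,1
2,3,2,2
2) 3,1,1,3
2,0,3,2
3,3,2,1
2,3,2,2
3) 3,1,1,3
2,0,3,3
3,3,2,1
2,3,2,2
4) 3,1,3,0
2,1,0,2
3,3,3,2
2,3,2,2
5) 3,1,3,0
2,1,0,3
3,3,3,2
2,3,2,2
6) 3,1,3,1
2,1,1,0
3,3,3,3
2,3,2,2
7) 3,1,3,1
2,1,1,1
3,3,3,3
2,3,2,2
8) 3,1,3,1
2,1,1,2
3,3,3,3
2,3,2,2
9) 3,1,3,1
2,1,1,3
3,3,3,3
2,3,2,2

3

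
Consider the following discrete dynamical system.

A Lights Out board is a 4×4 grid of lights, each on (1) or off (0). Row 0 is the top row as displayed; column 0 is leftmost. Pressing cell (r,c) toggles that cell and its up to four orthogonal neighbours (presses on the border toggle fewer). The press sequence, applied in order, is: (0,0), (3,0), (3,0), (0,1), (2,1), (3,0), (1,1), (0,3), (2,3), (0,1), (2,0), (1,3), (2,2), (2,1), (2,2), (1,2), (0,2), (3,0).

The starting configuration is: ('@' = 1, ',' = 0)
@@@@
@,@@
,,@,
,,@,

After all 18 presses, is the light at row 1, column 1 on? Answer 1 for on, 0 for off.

0

gen 0: @@@@
@,@@
,,@,
,,@,
gen 1: ,,@@
,,@@
,,@,
,,@,
gen 2: ,,@@
,,@@
@,@,
@@@,
gen 3: ,,@@
,,@@
,,@,
,,@,
gen 4: @@,@
,@@@
,,@,
,,@,
gen 5: @@,@
,,@@
@@,,
,@@,
gen 6: @@,@
,,@@
,@,,
@,@,
gen 7: @,,@
@@,@
,,,,
@,@,
gen 8: @,@,
@@,,
,,,,
@,@,
gen 9: @,@,
@@,@
,,@@
@,@@
gen 10: ,@,,
@,,@
,,@@
@,@@
gen 11: ,@,,
,,,@
@@@@
,,@@
gen 12: ,@,@
,,@,
@@@,
,,@@
gen 13: ,@,@
,,,,
@,,@
,,,@
gen 14: ,@,@
,@,,
,@@@
,@,@
gen 15: ,@,@
,@@,
,,,,
,@@@
gen 16: ,@@@
,,,@
,,@,
,@@@
gen 17: ,,,,
,,@@
,,@,
,@@@
gen 18: ,,,,
,,@@
@,@,
@,@@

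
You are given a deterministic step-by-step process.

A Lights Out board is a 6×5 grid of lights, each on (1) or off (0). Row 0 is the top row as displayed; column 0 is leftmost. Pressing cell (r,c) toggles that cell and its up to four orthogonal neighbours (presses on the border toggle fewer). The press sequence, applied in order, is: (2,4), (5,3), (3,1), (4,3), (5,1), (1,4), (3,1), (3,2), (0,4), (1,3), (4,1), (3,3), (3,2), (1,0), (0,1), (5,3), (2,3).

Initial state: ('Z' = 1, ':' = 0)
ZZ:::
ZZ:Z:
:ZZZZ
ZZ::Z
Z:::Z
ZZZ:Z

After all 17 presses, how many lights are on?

step 0: ZZ:::
ZZ:Z:
:ZZZZ
ZZ::Z
Z:::Z
ZZZ:Z
step 1: ZZ:::
ZZ:ZZ
:ZZ::
ZZ:::
Z:::Z
ZZZ:Z
step 2: ZZ:::
ZZ:ZZ
:ZZ::
ZZ:::
Z::ZZ
ZZ:Z:
step 3: ZZ:::
ZZ:ZZ
::Z::
::Z::
ZZ:ZZ
ZZ:Z:
step 4: ZZ:::
ZZ:ZZ
::Z::
::ZZ:
ZZZ::
ZZ:::
step 5: ZZ:::
ZZ:ZZ
::Z::
::ZZ:
Z:Z::
::Z::
step 6: ZZ::Z
ZZ:::
::Z:Z
::ZZ:
Z:Z::
::Z::
step 7: ZZ::Z
ZZ:::
:ZZ:Z
ZZ:Z:
ZZZ::
::Z::
step 8: ZZ::Z
ZZ:::
:Z::Z
Z:Z::
ZZ:::
::Z::
step 9: ZZ:Z:
ZZ::Z
:Z::Z
Z:Z::
ZZ:::
::Z::
step 10: ZZ:::
ZZZZ:
:Z:ZZ
Z:Z::
ZZ:::
::Z::
step 11: ZZ:::
ZZZZ:
:Z:ZZ
ZZZ::
::Z::
:ZZ::
step 12: ZZ:::
ZZZZ:
:Z::Z
ZZ:ZZ
::ZZ:
:ZZ::
step 13: ZZ:::
ZZZZ:
:ZZ:Z
Z:Z:Z
:::Z:
:ZZ::
step 14: :Z:::
::ZZ:
ZZZ:Z
Z:Z:Z
:::Z:
:ZZ::
step 15: Z:Z::
:ZZZ:
ZZZ:Z
Z:Z:Z
:::Z:
:ZZ::
step 16: Z:Z::
:ZZZ:
ZZZ:Z
Z:Z:Z
:::::
:Z:ZZ
step 17: Z:Z::
:ZZ::
ZZ:Z:
Z:ZZZ
:::::
:Z:ZZ

14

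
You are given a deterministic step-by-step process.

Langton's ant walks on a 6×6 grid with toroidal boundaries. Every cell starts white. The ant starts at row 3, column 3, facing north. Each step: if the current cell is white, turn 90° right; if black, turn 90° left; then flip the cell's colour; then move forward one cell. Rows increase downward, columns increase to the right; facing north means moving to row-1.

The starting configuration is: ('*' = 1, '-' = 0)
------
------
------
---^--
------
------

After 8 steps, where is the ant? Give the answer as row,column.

3,3

0) ------
------
------
---^--
------
------
1) ------
------
------
---*>-
------
------
2) ------
------
------
---**-
----v-
------
3) ------
------
------
---**-
---<*-
------
4) ------
------
------
---^*-
---**-
------
5) ------
------
------
--<-*-
---**-
------
6) ------
------
--^---
--*-*-
---**-
------
7) ------
------
--*>--
--*-*-
---**-
------
8) ------
------
--**--
--*v*-
---**-
------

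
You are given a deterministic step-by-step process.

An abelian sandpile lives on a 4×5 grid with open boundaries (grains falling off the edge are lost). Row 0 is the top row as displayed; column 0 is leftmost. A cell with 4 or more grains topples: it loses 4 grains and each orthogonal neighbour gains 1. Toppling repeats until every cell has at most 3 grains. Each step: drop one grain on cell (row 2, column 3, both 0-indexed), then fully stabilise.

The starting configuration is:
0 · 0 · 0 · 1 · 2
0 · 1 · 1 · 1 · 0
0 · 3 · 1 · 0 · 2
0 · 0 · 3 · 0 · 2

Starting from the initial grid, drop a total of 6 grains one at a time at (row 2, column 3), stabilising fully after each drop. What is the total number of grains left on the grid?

23

k=0  0 · 0 · 0 · 1 · 2
0 · 1 · 1 · 1 · 0
0 · 3 · 1 · 0 · 2
0 · 0 · 3 · 0 · 2
k=1  0 · 0 · 0 · 1 · 2
0 · 1 · 1 · 1 · 0
0 · 3 · 1 · 1 · 2
0 · 0 · 3 · 0 · 2
k=2  0 · 0 · 0 · 1 · 2
0 · 1 · 1 · 1 · 0
0 · 3 · 1 · 2 · 2
0 · 0 · 3 · 0 · 2
k=3  0 · 0 · 0 · 1 · 2
0 · 1 · 1 · 1 · 0
0 · 3 · 1 · 3 · 2
0 · 0 · 3 · 0 · 2
k=4  0 · 0 · 0 · 1 · 2
0 · 1 · 1 · 2 · 0
0 · 3 · 2 · 0 · 3
0 · 0 · 3 · 1 · 2
k=5  0 · 0 · 0 · 1 · 2
0 · 1 · 1 · 2 · 0
0 · 3 · 2 · 1 · 3
0 · 0 · 3 · 1 · 2
k=6  0 · 0 · 0 · 1 · 2
0 · 1 · 1 · 2 · 0
0 · 3 · 2 · 2 · 3
0 · 0 · 3 · 1 · 2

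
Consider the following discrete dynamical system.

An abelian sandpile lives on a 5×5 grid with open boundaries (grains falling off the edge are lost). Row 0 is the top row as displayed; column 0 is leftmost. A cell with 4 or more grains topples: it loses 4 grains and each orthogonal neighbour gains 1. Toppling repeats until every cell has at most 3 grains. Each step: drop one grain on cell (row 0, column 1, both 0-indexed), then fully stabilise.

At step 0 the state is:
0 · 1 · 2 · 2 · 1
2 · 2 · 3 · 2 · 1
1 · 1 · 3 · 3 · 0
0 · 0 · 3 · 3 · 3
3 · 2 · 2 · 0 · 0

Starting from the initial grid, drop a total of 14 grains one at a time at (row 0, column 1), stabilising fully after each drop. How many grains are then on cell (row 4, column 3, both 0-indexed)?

gen 0: 0 · 1 · 2 · 2 · 1
2 · 2 · 3 · 2 · 1
1 · 1 · 3 · 3 · 0
0 · 0 · 3 · 3 · 3
3 · 2 · 2 · 0 · 0
gen 1: 0 · 2 · 2 · 2 · 1
2 · 2 · 3 · 2 · 1
1 · 1 · 3 · 3 · 0
0 · 0 · 3 · 3 · 3
3 · 2 · 2 · 0 · 0
gen 2: 0 · 3 · 2 · 2 · 1
2 · 2 · 3 · 2 · 1
1 · 1 · 3 · 3 · 0
0 · 0 · 3 · 3 · 3
3 · 2 · 2 · 0 · 0
gen 3: 1 · 0 · 3 · 2 · 1
2 · 3 · 3 · 2 · 1
1 · 1 · 3 · 3 · 0
0 · 0 · 3 · 3 · 3
3 · 2 · 2 · 0 · 0
gen 4: 1 · 1 · 3 · 2 · 1
2 · 3 · 3 · 2 · 1
1 · 1 · 3 · 3 · 0
0 · 0 · 3 · 3 · 3
3 · 2 · 2 · 0 · 0
gen 5: 1 · 2 · 3 · 2 · 1
2 · 3 · 3 · 2 · 1
1 · 1 · 3 · 3 · 0
0 · 0 · 3 · 3 · 3
3 · 2 · 2 · 0 · 0
gen 6: 1 · 3 · 3 · 2 · 1
2 · 3 · 3 · 2 · 1
1 · 1 · 3 · 3 · 0
0 · 0 · 3 · 3 · 3
3 · 2 · 2 · 0 · 0
gen 7: 2 · 2 · 2 · 0 · 2
3 · 1 · 3 · 1 · 2
1 · 3 · 2 · 2 · 2
0 · 1 · 1 · 2 · 0
3 · 2 · 3 · 1 · 1
gen 8: 2 · 3 · 2 · 0 · 2
3 · 1 · 3 · 1 · 2
1 · 3 · 2 · 2 · 2
0 · 1 · 1 · 2 · 0
3 · 2 · 3 · 1 · 1
gen 9: 3 · 0 · 3 · 0 · 2
3 · 2 · 3 · 1 · 2
1 · 3 · 2 · 2 · 2
0 · 1 · 1 · 2 · 0
3 · 2 · 3 · 1 · 1
gen 10: 3 · 1 · 3 · 0 · 2
3 · 2 · 3 · 1 · 2
1 · 3 · 2 · 2 · 2
0 · 1 · 1 · 2 · 0
3 · 2 · 3 · 1 · 1
gen 11: 3 · 2 · 3 · 0 · 2
3 · 2 · 3 · 1 · 2
1 · 3 · 2 · 2 · 2
0 · 1 · 1 · 2 · 0
3 · 2 · 3 · 1 · 1
gen 12: 3 · 3 · 3 · 0 · 2
3 · 2 · 3 · 1 · 2
1 · 3 · 2 · 2 · 2
0 · 1 · 1 · 2 · 0
3 · 2 · 3 · 1 · 1
gen 13: 1 · 3 · 1 · 1 · 2
1 · 2 · 2 · 2 · 2
3 · 1 · 0 · 3 · 2
0 · 2 · 2 · 2 · 0
3 · 2 · 3 · 1 · 1
gen 14: 2 · 0 · 2 · 1 · 2
1 · 3 · 2 · 2 · 2
3 · 1 · 0 · 3 · 2
0 · 2 · 2 · 2 · 0
3 · 2 · 3 · 1 · 1

1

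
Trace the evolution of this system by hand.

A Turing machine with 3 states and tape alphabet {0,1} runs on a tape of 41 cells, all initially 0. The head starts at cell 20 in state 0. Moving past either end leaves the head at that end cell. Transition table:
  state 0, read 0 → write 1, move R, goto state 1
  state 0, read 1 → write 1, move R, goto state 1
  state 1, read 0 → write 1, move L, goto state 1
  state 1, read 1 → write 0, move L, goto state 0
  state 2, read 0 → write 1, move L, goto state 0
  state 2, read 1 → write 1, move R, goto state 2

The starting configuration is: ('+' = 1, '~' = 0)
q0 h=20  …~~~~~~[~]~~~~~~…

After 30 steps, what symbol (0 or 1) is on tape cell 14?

0) q0 h=20  …~~~~~~[~]~~~~~~…
1) q1 h=21  …~~~~~+[~]~~~~~~…
2) q1 h=20  …~~~~~~[+]+~~~~~…
3) q0 h=19  …~~~~~~[~]~+~~~~…
4) q1 h=20  …~~~~~+[~]+~~~~~…
5) q1 h=19  …~~~~~~[+]++~~~~…
6) q0 h=18  …~~~~~~[~]~++~~~…
7) q1 h=19  …~~~~~+[~]++~~~~…
8) q1 h=18  …~~~~~~[+]+++~~~…
9) q0 h=17  …~~~~~~[~]~+++~~…
10) q1 h=18  …~~~~~+[~]+++~~~…
11) q1 h=17  …~~~~~~[+]++++~~…
12) q0 h=16  …~~~~~~[~]~++++~…
13) q1 h=17  …~~~~~+[~]++++~~…
14) q1 h=16  …~~~~~~[+]+++++~…
15) q0 h=15  …~~~~~~[~]~+++++…
16) q1 h=16  …~~~~~+[~]+++++~…
17) q1 h=15  …~~~~~~[+]++++++…
18) q0 h=14  …~~~~~~[~]~+++++…
19) q1 h=15  …~~~~~+[~]++++++…
20) q1 h=14  …~~~~~~[+]++++++…
21) q0 h=13  …~~~~~~[~]~+++++…
22) q1 h=14  …~~~~~+[~]++++++…
23) q1 h=13  …~~~~~~[+]++++++…
24) q0 h=12  …~~~~~~[~]~+++++…
25) q1 h=13  …~~~~~+[~]++++++…
26) q1 h=12  …~~~~~~[+]++++++…
27) q0 h=11  …~~~~~~[~]~+++++…
28) q1 h=12  …~~~~~+[~]++++++…
29) q1 h=11  …~~~~~~[+]++++++…
30) q0 h=10  …~~~~~~[~]~+++++…

1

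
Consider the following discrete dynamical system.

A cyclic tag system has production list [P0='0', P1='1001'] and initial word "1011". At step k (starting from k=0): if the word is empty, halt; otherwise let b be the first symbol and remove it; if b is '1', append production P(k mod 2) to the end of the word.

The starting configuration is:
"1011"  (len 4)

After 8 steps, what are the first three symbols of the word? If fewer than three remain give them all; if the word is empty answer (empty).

010

[0] "1011"  (len 4)
[1] "0110"  (len 4)
[2] "110"  (len 3)
[3] "100"  (len 3)
[4] "001001"  (len 6)
[5] "01001"  (len 5)
[6] "1001"  (len 4)
[7] "0010"  (len 4)
[8] "010"  (len 3)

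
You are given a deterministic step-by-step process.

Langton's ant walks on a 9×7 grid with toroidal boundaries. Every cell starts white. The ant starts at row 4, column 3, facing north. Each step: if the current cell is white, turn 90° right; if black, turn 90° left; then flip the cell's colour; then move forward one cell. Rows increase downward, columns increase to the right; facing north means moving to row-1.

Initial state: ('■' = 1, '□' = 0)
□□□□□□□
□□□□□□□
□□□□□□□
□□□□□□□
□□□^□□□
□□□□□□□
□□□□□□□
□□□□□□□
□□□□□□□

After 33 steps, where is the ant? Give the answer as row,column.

6,2

[0] □□□□□□□
□□□□□□□
□□□□□□□
□□□□□□□
□□□^□□□
□□□□□□□
□□□□□□□
□□□□□□□
□□□□□□□
[1] □□□□□□□
□□□□□□□
□□□□□□□
□□□□□□□
□□□■>□□
□□□□□□□
□□□□□□□
□□□□□□□
□□□□□□□
[2] □□□□□□□
□□□□□□□
□□□□□□□
□□□□□□□
□□□■■□□
□□□□v□□
□□□□□□□
□□□□□□□
□□□□□□□
[3] □□□□□□□
□□□□□□□
□□□□□□□
□□□□□□□
□□□■■□□
□□□<■□□
□□□□□□□
□□□□□□□
□□□□□□□
[4] □□□□□□□
□□□□□□□
□□□□□□□
□□□□□□□
□□□^■□□
□□□■■□□
□□□□□□□
□□□□□□□
□□□□□□□
[5] □□□□□□□
□□□□□□□
□□□□□□□
□□□□□□□
□□<□■□□
□□□■■□□
□□□□□□□
□□□□□□□
□□□□□□□
[6] □□□□□□□
□□□□□□□
□□□□□□□
□□^□□□□
□□■□■□□
□□□■■□□
□□□□□□□
□□□□□□□
□□□□□□□
[7] □□□□□□□
□□□□□□□
□□□□□□□
□□■>□□□
□□■□■□□
□□□■■□□
□□□□□□□
□□□□□□□
□□□□□□□
[8] □□□□□□□
□□□□□□□
□□□□□□□
□□■■□□□
□□■v■□□
□□□■■□□
□□□□□□□
□□□□□□□
□□□□□□□
[9] □□□□□□□
□□□□□□□
□□□□□□□
□□■■□□□
□□<■■□□
□□□■■□□
□□□□□□□
□□□□□□□
□□□□□□□
[10] □□□□□□□
□□□□□□□
□□□□□□□
□□■■□□□
□□□■■□□
□□v■■□□
□□□□□□□
□□□□□□□
□□□□□□□
[11] □□□□□□□
□□□□□□□
□□□□□□□
□□■■□□□
□□□■■□□
□<■■■□□
□□□□□□□
□□□□□□□
□□□□□□□
[12] □□□□□□□
□□□□□□□
□□□□□□□
□□■■□□□
□^□■■□□
□■■■■□□
□□□□□□□
□□□□□□□
□□□□□□□
[13] □□□□□□□
□□□□□□□
□□□□□□□
□□■■□□□
□■>■■□□
□■■■■□□
□□□□□□□
□□□□□□□
□□□□□□□
[14] □□□□□□□
□□□□□□□
□□□□□□□
□□■■□□□
□■■■■□□
□■v■■□□
□□□□□□□
□□□□□□□
□□□□□□□
[15] □□□□□□□
□□□□□□□
□□□□□□□
□□■■□□□
□■■■■□□
□■□>■□□
□□□□□□□
□□□□□□□
□□□□□□□
[16] □□□□□□□
□□□□□□□
□□□□□□□
□□■■□□□
□■■^■□□
□■□□■□□
□□□□□□□
□□□□□□□
□□□□□□□
[17] □□□□□□□
□□□□□□□
□□□□□□□
□□■■□□□
□■<□■□□
□■□□■□□
□□□□□□□
□□□□□□□
□□□□□□□
[18] □□□□□□□
□□□□□□□
□□□□□□□
□□■■□□□
□■□□■□□
□■v□■□□
□□□□□□□
□□□□□□□
□□□□□□□
[19] □□□□□□□
□□□□□□□
□□□□□□□
□□■■□□□
□■□□■□□
□<■□■□□
□□□□□□□
□□□□□□□
□□□□□□□
[20] □□□□□□□
□□□□□□□
□□□□□□□
□□■■□□□
□■□□■□□
□□■□■□□
□v□□□□□
□□□□□□□
□□□□□□□
[21] □□□□□□□
□□□□□□□
□□□□□□□
□□■■□□□
□■□□■□□
□□■□■□□
<■□□□□□
□□□□□□□
□□□□□□□
[22] □□□□□□□
□□□□□□□
□□□□□□□
□□■■□□□
□■□□■□□
^□■□■□□
■■□□□□□
□□□□□□□
□□□□□□□
[23] □□□□□□□
□□□□□□□
□□□□□□□
□□■■□□□
□■□□■□□
■>■□■□□
■■□□□□□
□□□□□□□
□□□□□□□
[24] □□□□□□□
□□□□□□□
□□□□□□□
□□■■□□□
□■□□■□□
■■■□■□□
■v□□□□□
□□□□□□□
□□□□□□□
[25] □□□□□□□
□□□□□□□
□□□□□□□
□□■■□□□
□■□□■□□
■■■□■□□
■□>□□□□
□□□□□□□
□□□□□□□
[26] □□□□□□□
□□□□□□□
□□□□□□□
□□■■□□□
□■□□■□□
■■■□■□□
■□■□□□□
□□v□□□□
□□□□□□□
[27] □□□□□□□
□□□□□□□
□□□□□□□
□□■■□□□
□■□□■□□
■■■□■□□
■□■□□□□
□<■□□□□
□□□□□□□
[28] □□□□□□□
□□□□□□□
□□□□□□□
□□■■□□□
□■□□■□□
■■■□■□□
■^■□□□□
□■■□□□□
□□□□□□□
[29] □□□□□□□
□□□□□□□
□□□□□□□
□□■■□□□
□■□□■□□
■■■□■□□
■■>□□□□
□■■□□□□
□□□□□□□
[30] □□□□□□□
□□□□□□□
□□□□□□□
□□■■□□□
□■□□■□□
■■^□■□□
■■□□□□□
□■■□□□□
□□□□□□□
[31] □□□□□□□
□□□□□□□
□□□□□□□
□□■■□□□
□■□□■□□
■<□□■□□
■■□□□□□
□■■□□□□
□□□□□□□
[32] □□□□□□□
□□□□□□□
□□□□□□□
□□■■□□□
□■□□■□□
■□□□■□□
■v□□□□□
□■■□□□□
□□□□□□□
[33] □□□□□□□
□□□□□□□
□□□□□□□
□□■■□□□
□■□□■□□
■□□□■□□
■□>□□□□
□■■□□□□
□□□□□□□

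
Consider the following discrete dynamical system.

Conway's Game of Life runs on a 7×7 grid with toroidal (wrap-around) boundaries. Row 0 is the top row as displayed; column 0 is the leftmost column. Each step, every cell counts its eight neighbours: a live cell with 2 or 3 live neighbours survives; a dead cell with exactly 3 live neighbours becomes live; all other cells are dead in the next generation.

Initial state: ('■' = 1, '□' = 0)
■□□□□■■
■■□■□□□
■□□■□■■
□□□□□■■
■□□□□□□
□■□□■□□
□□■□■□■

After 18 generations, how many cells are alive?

[0] ■□□□□■■
■■□■□□□
■□□■□■■
□□□□□■■
■□□□□□□
□■□□■□□
□□■□■□■
[1] □□■■■■□
□■■□□□□
□■■□□■□
□□□□■■□
■□□□□■■
■■□■□■□
□■□■■□■
[2] ■□□□□■□
□□□□□■□
□■■■■■□
■■□□■□□
■■□□□□□
□■□■□□□
□■□□□□■
[3] ■□□□□■□
□■■■□■□
■■■■□■■
□□□□■■■
□□□□□□□
□■□□□□□
□■■□□□■
[4] ■□□■■■□
□□□■□■□
□□□□□□□
□■■■■□□
□□□□□■□
■■■□□□□
□■■□□□■
[5] ■■□■□■□
□□□■□■■
□□□□□□□
□□■■■□□
■□□□■□□
■□■□□□■
□□□□■■■
[6] ■□■■□□□
■□■□□■■
□□■□□■□
□□□■■□□
■□■□■■■
■■□■■□□
□□■■■□□
[7] ■□□□□■□
■□■□■■□
□■■□□■□
□■■□□□□
■□■□□□■
■□□□□□□
■□□□□□□
[8] ■□□□■■□
■□■■■■□
■□□□■■■
□□□■□□■
■□■□□□■
■□□□□□□
■■□□□□□
[9] ■□■□□■□
■□□□□□□
■■■□□□□
□■□■■□□
■■□□□□■
□□□□□□□
■■□□□□□
[10] ■□□□□□□
■□■□□□□
■□■■□□□
□□□■□□■
■■■□□□□
□□□□□□■
■■□□□□■
[11] □□□□□□□
■□■■□□■
■□■■□□■
□□□■□□■
■■■□□□■
□□■□□□■
□■□□□□■
[12] □■■□□□■
■□■■□□■
□□□□■■□
□□□■□■□
□■■■□■■
□□■□□■■
■□□□□□□
[13] □□■■□□■
■□■■■□■
□□■□□■□
□□□■□□□
■■□■□□□
□□■■■■□
■□■□□■□
[14] □□□□□□□
■□□□■□■
□■■□□■■
□■□■■□□
□■□□□□□
■□□□□■□
□□□□□■□
[15] □□□□□■■
■■□□□□■
□■■□□□■
□■□■■■□
■■■□■□□
□□□□□□■
□□□□□□■
[16] □□□□□■□
□■■□□□□
□□□■■□■
□□□□■■■
■■■□■□■
□■□□□■■
■□□□□□■
[17] ■■□□□□■
□□■■■■□
■□■■■□■
□■■□□□□
□■■■■□□
□□■□□□□
■□□□□□□
[18] ■■■■■■■
□□□□□□□
■□□□□□■
□□□□□■□
□□□□□□□
□□■□□□□
■□□□□□■

13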